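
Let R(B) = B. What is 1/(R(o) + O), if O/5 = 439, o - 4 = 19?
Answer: 1/2218 ≈ 0.00045086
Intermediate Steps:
o = 23 (o = 4 + 19 = 23)
O = 2195 (O = 5*439 = 2195)
1/(R(o) + O) = 1/(23 + 2195) = 1/2218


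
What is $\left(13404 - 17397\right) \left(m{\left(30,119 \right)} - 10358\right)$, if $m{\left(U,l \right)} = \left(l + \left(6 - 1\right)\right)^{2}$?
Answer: $-20036874$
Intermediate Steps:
$m{\left(U,l \right)} = \left(5 + l\right)^{2}$ ($m{\left(U,l \right)} = \left(l + \left(6 - 1\right)\right)^{2} = \left(l + 5\right)^{2} = \left(5 + l\right)^{2}$)
$\left(13404 - 17397\right) \left(m{\left(30,119 \right)} - 10358\right) = \left(13404 - 17397\right) \left(\left(5 + 119\right)^{2} - 10358\right) = - 3993 \left(124^{2} - 10358\right) = - 3993 \left(15376 - 10358\right) = \left(-3993\right) 5018 = -20036874$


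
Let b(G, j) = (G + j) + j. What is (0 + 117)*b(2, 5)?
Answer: 1404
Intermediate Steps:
b(G, j) = G + 2*j
(0 + 117)*b(2, 5) = (0 + 117)*(2 + 2*5) = 117*(2 + 10) = 117*12 = 1404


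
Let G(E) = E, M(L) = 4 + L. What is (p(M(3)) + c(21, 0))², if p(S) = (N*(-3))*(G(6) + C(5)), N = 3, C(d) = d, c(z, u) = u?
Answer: 9801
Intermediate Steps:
p(S) = -99 (p(S) = (3*(-3))*(6 + 5) = -9*11 = -99)
(p(M(3)) + c(21, 0))² = (-99 + 0)² = (-99)² = 9801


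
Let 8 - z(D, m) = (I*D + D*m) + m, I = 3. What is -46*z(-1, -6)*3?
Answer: -1518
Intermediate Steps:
z(D, m) = 8 - m - 3*D - D*m (z(D, m) = 8 - ((3*D + D*m) + m) = 8 - (m + 3*D + D*m) = 8 + (-m - 3*D - D*m) = 8 - m - 3*D - D*m)
-46*z(-1, -6)*3 = -46*(8 - 1*(-6) - 3*(-1) - 1*(-1)*(-6))*3 = -46*(8 + 6 + 3 - 6)*3 = -46*11*3 = -506*3 = -1518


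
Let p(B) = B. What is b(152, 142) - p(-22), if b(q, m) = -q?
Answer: -130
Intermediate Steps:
b(152, 142) - p(-22) = -1*152 - 1*(-22) = -152 + 22 = -130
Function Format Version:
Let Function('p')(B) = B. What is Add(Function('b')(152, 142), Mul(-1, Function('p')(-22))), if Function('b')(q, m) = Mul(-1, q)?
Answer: -130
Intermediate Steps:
Add(Function('b')(152, 142), Mul(-1, Function('p')(-22))) = Add(Mul(-1, 152), Mul(-1, -22)) = Add(-152, 22) = -130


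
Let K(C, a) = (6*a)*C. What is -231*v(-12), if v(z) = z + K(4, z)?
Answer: 69300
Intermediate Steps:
K(C, a) = 6*C*a
v(z) = 25*z (v(z) = z + 6*4*z = z + 24*z = 25*z)
-231*v(-12) = -5775*(-12) = -231*(-300) = 69300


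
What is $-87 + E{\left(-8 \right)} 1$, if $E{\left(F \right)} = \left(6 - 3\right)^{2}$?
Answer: $-78$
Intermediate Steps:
$E{\left(F \right)} = 9$ ($E{\left(F \right)} = 3^{2} = 9$)
$-87 + E{\left(-8 \right)} 1 = -87 + 9 \cdot 1 = -87 + 9 = -78$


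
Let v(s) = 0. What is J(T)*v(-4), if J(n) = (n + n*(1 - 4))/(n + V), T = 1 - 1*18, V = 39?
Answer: 0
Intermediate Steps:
T = -17 (T = 1 - 18 = -17)
J(n) = -2*n/(39 + n) (J(n) = (n + n*(1 - 4))/(n + 39) = (n + n*(-3))/(39 + n) = (n - 3*n)/(39 + n) = (-2*n)/(39 + n) = -2*n/(39 + n))
J(T)*v(-4) = -2*(-17)/(39 - 17)*0 = -2*(-17)/22*0 = -2*(-17)*1/22*0 = (17/11)*0 = 0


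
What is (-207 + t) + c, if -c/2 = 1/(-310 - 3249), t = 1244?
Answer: 3690685/3559 ≈ 1037.0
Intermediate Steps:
c = 2/3559 (c = -2/(-310 - 3249) = -2/(-3559) = -2*(-1/3559) = 2/3559 ≈ 0.00056196)
(-207 + t) + c = (-207 + 1244) + 2/3559 = 1037 + 2/3559 = 3690685/3559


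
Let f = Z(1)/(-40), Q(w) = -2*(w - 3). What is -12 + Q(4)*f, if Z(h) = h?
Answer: -239/20 ≈ -11.950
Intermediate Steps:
Q(w) = 6 - 2*w (Q(w) = -2*(-3 + w) = 6 - 2*w)
f = -1/40 (f = 1/(-40) = 1*(-1/40) = -1/40 ≈ -0.025000)
-12 + Q(4)*f = -12 + (6 - 2*4)*(-1/40) = -12 + (6 - 8)*(-1/40) = -12 - 2*(-1/40) = -12 + 1/20 = -239/20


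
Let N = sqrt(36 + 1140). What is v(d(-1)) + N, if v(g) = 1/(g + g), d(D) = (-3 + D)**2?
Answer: 1/32 + 14*sqrt(6) ≈ 34.324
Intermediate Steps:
v(g) = 1/(2*g)
N = 14*sqrt(6) (N = sqrt(1176) = 14*sqrt(6) ≈ 34.293)
v(d(-1)) + N = 1/(2*((-3 - 1)**2)) + 14*sqrt(6) = 1/(2*((-4)**2)) + 14*sqrt(6) = (1/2)/16 + 14*sqrt(6) = (1/2)*(1/16) + 14*sqrt(6) = 1/32 + 14*sqrt(6)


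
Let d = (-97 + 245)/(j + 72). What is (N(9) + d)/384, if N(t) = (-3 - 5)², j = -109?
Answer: 5/32 ≈ 0.15625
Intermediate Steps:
d = -4 (d = (-97 + 245)/(-109 + 72) = 148/(-37) = 148*(-1/37) = -4)
N(t) = 64 (N(t) = (-8)² = 64)
(N(9) + d)/384 = (64 - 4)/384 = (1/384)*60 = 5/32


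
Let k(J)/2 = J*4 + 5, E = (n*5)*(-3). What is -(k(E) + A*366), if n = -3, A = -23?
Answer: 8048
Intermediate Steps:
E = 45 (E = -3*5*(-3) = -15*(-3) = 45)
k(J) = 10 + 8*J (k(J) = 2*(J*4 + 5) = 2*(4*J + 5) = 2*(5 + 4*J) = 10 + 8*J)
-(k(E) + A*366) = -((10 + 8*45) - 23*366) = -((10 + 360) - 8418) = -(370 - 8418) = -1*(-8048) = 8048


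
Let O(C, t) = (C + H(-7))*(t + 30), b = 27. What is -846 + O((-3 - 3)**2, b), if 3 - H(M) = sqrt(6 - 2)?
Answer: 1263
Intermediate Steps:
H(M) = 1 (H(M) = 3 - sqrt(6 - 2) = 3 - sqrt(4) = 3 - 1*2 = 3 - 2 = 1)
O(C, t) = (1 + C)*(30 + t) (O(C, t) = (C + 1)*(t + 30) = (1 + C)*(30 + t))
-846 + O((-3 - 3)**2, b) = -846 + (30 + 27 + 30*(-3 - 3)**2 + (-3 - 3)**2*27) = -846 + (30 + 27 + 30*(-6)**2 + (-6)**2*27) = -846 + (30 + 27 + 30*36 + 36*27) = -846 + (30 + 27 + 1080 + 972) = -846 + 2109 = 1263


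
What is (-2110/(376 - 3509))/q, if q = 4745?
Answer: 422/2973217 ≈ 0.00014193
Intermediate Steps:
(-2110/(376 - 3509))/q = -2110/(376 - 3509)/4745 = -2110/(-3133)*(1/4745) = -2110*(-1/3133)*(1/4745) = (2110/3133)*(1/4745) = 422/2973217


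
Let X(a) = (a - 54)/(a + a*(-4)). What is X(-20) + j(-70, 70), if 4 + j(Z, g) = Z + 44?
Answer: -937/30 ≈ -31.233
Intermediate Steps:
X(a) = -(-54 + a)/(3*a) (X(a) = (-54 + a)/(a - 4*a) = (-54 + a)/((-3*a)) = (-54 + a)*(-1/(3*a)) = -(-54 + a)/(3*a))
j(Z, g) = 40 + Z (j(Z, g) = -4 + (Z + 44) = -4 + (44 + Z) = 40 + Z)
X(-20) + j(-70, 70) = (1/3)*(54 - 1*(-20))/(-20) + (40 - 70) = (1/3)*(-1/20)*(54 + 20) - 30 = (1/3)*(-1/20)*74 - 30 = -37/30 - 30 = -937/30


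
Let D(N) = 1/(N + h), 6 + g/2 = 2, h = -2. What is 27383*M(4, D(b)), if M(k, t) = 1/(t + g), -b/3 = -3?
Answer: -191681/55 ≈ -3485.1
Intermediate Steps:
g = -8 (g = -12 + 2*2 = -12 + 4 = -8)
b = 9 (b = -3*(-3) = 9)
D(N) = 1/(-2 + N) (D(N) = 1/(N - 2) = 1/(-2 + N))
M(k, t) = 1/(-8 + t) (M(k, t) = 1/(t - 8) = 1/(-8 + t))
27383*M(4, D(b)) = 27383/(-8 + 1/(-2 + 9)) = 27383/(-8 + 1/7) = 27383/(-8 + ⅐) = 27383/(-55/7) = 27383*(-7/55) = -191681/55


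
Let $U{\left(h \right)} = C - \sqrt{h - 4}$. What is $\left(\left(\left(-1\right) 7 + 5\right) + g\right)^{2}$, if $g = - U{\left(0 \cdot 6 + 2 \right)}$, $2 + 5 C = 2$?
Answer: $\left(2 - i \sqrt{2}\right)^{2} \approx 2.0 - 5.6569 i$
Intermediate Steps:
$C = 0$ ($C = - \frac{2}{5} + \frac{1}{5} \cdot 2 = - \frac{2}{5} + \frac{2}{5} = 0$)
$U{\left(h \right)} = - \sqrt{-4 + h}$ ($U{\left(h \right)} = 0 - \sqrt{h - 4} = 0 - \sqrt{-4 + h} = - \sqrt{-4 + h}$)
$g = i \sqrt{2}$ ($g = - \left(-1\right) \sqrt{-4 + \left(0 \cdot 6 + 2\right)} = - \left(-1\right) \sqrt{-4 + \left(0 + 2\right)} = - \left(-1\right) \sqrt{-4 + 2} = - \left(-1\right) \sqrt{-2} = - \left(-1\right) i \sqrt{2} = i \sqrt{2} \approx 1.4142 i$)
$\left(\left(\left(-1\right) 7 + 5\right) + g\right)^{2} = \left(\left(\left(-1\right) 7 + 5\right) + i \sqrt{2}\right)^{2} = \left(\left(-7 + 5\right) + i \sqrt{2}\right)^{2} = \left(-2 + i \sqrt{2}\right)^{2}$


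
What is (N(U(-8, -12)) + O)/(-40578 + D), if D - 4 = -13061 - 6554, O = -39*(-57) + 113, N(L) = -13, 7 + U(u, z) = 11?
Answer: -2323/60189 ≈ -0.038595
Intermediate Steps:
U(u, z) = 4 (U(u, z) = -7 + 11 = 4)
O = 2336 (O = 2223 + 113 = 2336)
D = -19611 (D = 4 + (-13061 - 6554) = 4 - 19615 = -19611)
(N(U(-8, -12)) + O)/(-40578 + D) = (-13 + 2336)/(-40578 - 19611) = 2323/(-60189) = 2323*(-1/60189) = -2323/60189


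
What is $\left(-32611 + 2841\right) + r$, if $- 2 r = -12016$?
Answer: $-23762$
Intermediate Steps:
$r = 6008$ ($r = \left(- \frac{1}{2}\right) \left(-12016\right) = 6008$)
$\left(-32611 + 2841\right) + r = \left(-32611 + 2841\right) + 6008 = -29770 + 6008 = -23762$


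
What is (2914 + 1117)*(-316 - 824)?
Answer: -4595340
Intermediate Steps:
(2914 + 1117)*(-316 - 824) = 4031*(-1140) = -4595340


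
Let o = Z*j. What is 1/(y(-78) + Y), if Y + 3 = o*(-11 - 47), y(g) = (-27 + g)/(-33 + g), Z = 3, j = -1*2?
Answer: 37/12800 ≈ 0.0028906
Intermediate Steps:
j = -2
y(g) = (-27 + g)/(-33 + g)
o = -6 (o = 3*(-2) = -6)
Y = 345 (Y = -3 - 6*(-11 - 47) = -3 - 6*(-58) = -3 + 348 = 345)
1/(y(-78) + Y) = 1/((-27 - 78)/(-33 - 78) + 345) = 1/(-105/(-111) + 345) = 1/(-1/111*(-105) + 345) = 1/(35/37 + 345) = 1/(12800/37) = 37/12800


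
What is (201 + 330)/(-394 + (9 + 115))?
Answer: -59/30 ≈ -1.9667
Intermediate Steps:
(201 + 330)/(-394 + (9 + 115)) = 531/(-394 + 124) = 531/(-270) = 531*(-1/270) = -59/30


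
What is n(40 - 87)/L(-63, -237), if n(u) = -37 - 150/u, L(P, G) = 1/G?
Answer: 376593/47 ≈ 8012.6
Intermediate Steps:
n(u) = -37 - 150/u
n(40 - 87)/L(-63, -237) = (-37 - 150/(40 - 87))/(1/(-237)) = (-37 - 150/(-47))/(-1/237) = (-37 - 150*(-1/47))*(-237) = (-37 + 150/47)*(-237) = -1589/47*(-237) = 376593/47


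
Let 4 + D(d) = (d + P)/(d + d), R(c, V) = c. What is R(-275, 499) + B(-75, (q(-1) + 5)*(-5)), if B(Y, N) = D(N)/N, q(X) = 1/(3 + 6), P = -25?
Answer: -5816507/21160 ≈ -274.88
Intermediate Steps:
D(d) = -4 + (-25 + d)/(2*d) (D(d) = -4 + (d - 25)/(d + d) = -4 + (-25 + d)/((2*d)) = -4 + (-25 + d)*(1/(2*d)) = -4 + (-25 + d)/(2*d))
q(X) = ⅑ (q(X) = 1/9 = ⅑)
B(Y, N) = (-25 - 7*N)/(2*N²) (B(Y, N) = ((-25 - 7*N)/(2*N))/N = (-25 - 7*N)/(2*N²))
R(-275, 499) + B(-75, (q(-1) + 5)*(-5)) = -275 + (-25 - 7*(⅑ + 5)*(-5))/(2*((⅑ + 5)*(-5))²) = -275 + (-25 - 322*(-5)/9)/(2*((46/9)*(-5))²) = -275 + (-25 - 7*(-230/9))/(2*(-230/9)²) = -275 + (½)*(81/52900)*(-25 + 1610/9) = -275 + (½)*(81/52900)*(1385/9) = -275 + 2493/21160 = -5816507/21160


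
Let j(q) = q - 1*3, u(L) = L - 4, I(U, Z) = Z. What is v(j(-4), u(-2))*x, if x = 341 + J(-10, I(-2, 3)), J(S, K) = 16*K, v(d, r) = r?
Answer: -2334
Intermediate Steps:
u(L) = -4 + L
j(q) = -3 + q (j(q) = q - 3 = -3 + q)
x = 389 (x = 341 + 16*3 = 341 + 48 = 389)
v(j(-4), u(-2))*x = (-4 - 2)*389 = -6*389 = -2334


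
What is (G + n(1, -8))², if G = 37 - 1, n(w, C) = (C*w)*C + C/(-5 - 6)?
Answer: 1227664/121 ≈ 10146.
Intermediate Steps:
n(w, C) = -C/11 + w*C² (n(w, C) = w*C² + C/(-11) = w*C² + C*(-1/11) = w*C² - C/11 = -C/11 + w*C²)
G = 36
(G + n(1, -8))² = (36 - 8*(-1/11 - 8*1))² = (36 - 8*(-1/11 - 8))² = (36 - 8*(-89/11))² = (36 + 712/11)² = (1108/11)² = 1227664/121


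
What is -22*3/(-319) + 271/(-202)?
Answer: -6647/5858 ≈ -1.1347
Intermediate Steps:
-22*3/(-319) + 271/(-202) = -66*(-1/319) + 271*(-1/202) = 6/29 - 271/202 = -6647/5858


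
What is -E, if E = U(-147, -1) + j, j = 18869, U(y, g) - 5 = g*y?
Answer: -19021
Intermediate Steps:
U(y, g) = 5 + g*y
E = 19021 (E = (5 - 1*(-147)) + 18869 = (5 + 147) + 18869 = 152 + 18869 = 19021)
-E = -1*19021 = -19021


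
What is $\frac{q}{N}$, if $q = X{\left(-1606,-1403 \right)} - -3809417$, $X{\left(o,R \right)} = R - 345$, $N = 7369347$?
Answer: $\frac{1269223}{2456449} \approx 0.51669$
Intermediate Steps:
$X{\left(o,R \right)} = -345 + R$
$q = 3807669$ ($q = \left(-345 - 1403\right) - -3809417 = -1748 + 3809417 = 3807669$)
$\frac{q}{N} = \frac{3807669}{7369347} = 3807669 \cdot \frac{1}{7369347} = \frac{1269223}{2456449}$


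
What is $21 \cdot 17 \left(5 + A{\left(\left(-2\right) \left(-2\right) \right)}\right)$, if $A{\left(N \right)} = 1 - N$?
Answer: $714$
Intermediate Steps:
$21 \cdot 17 \left(5 + A{\left(\left(-2\right) \left(-2\right) \right)}\right) = 21 \cdot 17 \left(5 + \left(1 - \left(-2\right) \left(-2\right)\right)\right) = 357 \left(5 + \left(1 - 4\right)\right) = 357 \left(5 - 3\right) = 357 \cdot 2 = 714$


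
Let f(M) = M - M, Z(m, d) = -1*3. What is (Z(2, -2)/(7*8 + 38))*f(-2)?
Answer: 0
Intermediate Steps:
Z(m, d) = -3
f(M) = 0
(Z(2, -2)/(7*8 + 38))*f(-2) = -3/(7*8 + 38)*0 = -3/(56 + 38)*0 = -3/94*0 = 0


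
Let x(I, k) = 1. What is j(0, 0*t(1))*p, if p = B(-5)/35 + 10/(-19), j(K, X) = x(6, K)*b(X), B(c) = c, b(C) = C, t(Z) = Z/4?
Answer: 0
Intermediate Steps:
t(Z) = Z/4 (t(Z) = Z*(¼) = Z/4)
j(K, X) = X (j(K, X) = 1*X = X)
p = -89/133 (p = -5/35 + 10/(-19) = -5*1/35 + 10*(-1/19) = -⅐ - 10/19 = -89/133 ≈ -0.66917)
j(0, 0*t(1))*p = (0*((¼)*1))*(-89/133) = (0*(¼))*(-89/133) = 0*(-89/133) = 0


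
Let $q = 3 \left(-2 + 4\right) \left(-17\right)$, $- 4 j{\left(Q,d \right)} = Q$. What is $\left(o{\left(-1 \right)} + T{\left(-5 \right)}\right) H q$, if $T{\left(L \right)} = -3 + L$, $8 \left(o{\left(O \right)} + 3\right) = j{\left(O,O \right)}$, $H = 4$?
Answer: $\frac{17901}{4} \approx 4475.3$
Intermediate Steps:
$j{\left(Q,d \right)} = - \frac{Q}{4}$
$o{\left(O \right)} = -3 - \frac{O}{32}$ ($o{\left(O \right)} = -3 + \frac{\left(- \frac{1}{4}\right) O}{8} = -3 - \frac{O}{32}$)
$q = -102$ ($q = 3 \cdot 2 \left(-17\right) = 6 \left(-17\right) = -102$)
$\left(o{\left(-1 \right)} + T{\left(-5 \right)}\right) H q = \left(\left(-3 - - \frac{1}{32}\right) - 8\right) 4 \left(-102\right) = \left(\left(-3 + \frac{1}{32}\right) - 8\right) 4 \left(-102\right) = \left(- \frac{95}{32} - 8\right) 4 \left(-102\right) = \left(- \frac{351}{32}\right) 4 \left(-102\right) = \left(- \frac{351}{8}\right) \left(-102\right) = \frac{17901}{4}$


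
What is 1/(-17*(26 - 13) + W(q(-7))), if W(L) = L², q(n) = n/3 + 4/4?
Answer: -9/1973 ≈ -0.0045616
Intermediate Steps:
q(n) = 1 + n/3 (q(n) = n*(⅓) + 4*(¼) = n/3 + 1 = 1 + n/3)
1/(-17*(26 - 13) + W(q(-7))) = 1/(-17*(26 - 13) + (1 + (⅓)*(-7))²) = 1/(-17*13 + (1 - 7/3)²) = 1/(-221 + (-4/3)²) = 1/(-221 + 16/9) = 1/(-1973/9) = -9/1973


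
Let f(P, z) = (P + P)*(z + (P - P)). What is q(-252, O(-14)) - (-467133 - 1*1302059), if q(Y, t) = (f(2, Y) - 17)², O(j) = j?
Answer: 2819817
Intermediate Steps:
f(P, z) = 2*P*z (f(P, z) = (2*P)*(z + 0) = (2*P)*z = 2*P*z)
q(Y, t) = (-17 + 4*Y)² (q(Y, t) = (2*2*Y - 17)² = (4*Y - 17)² = (-17 + 4*Y)²)
q(-252, O(-14)) - (-467133 - 1*1302059) = (-17 + 4*(-252))² - (-467133 - 1*1302059) = (-17 - 1008)² - (-467133 - 1302059) = (-1025)² - 1*(-1769192) = 1050625 + 1769192 = 2819817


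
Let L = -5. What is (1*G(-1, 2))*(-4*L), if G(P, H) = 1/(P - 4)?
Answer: -4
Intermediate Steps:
G(P, H) = 1/(-4 + P)
(1*G(-1, 2))*(-4*L) = (1/(-4 - 1))*(-4*(-5)) = (1/(-5))*20 = (1*(-⅕))*20 = -⅕*20 = -4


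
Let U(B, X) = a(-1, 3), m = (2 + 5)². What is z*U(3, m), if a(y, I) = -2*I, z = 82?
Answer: -492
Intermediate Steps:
m = 49 (m = 7² = 49)
U(B, X) = -6 (U(B, X) = -2*3 = -6)
z*U(3, m) = 82*(-6) = -492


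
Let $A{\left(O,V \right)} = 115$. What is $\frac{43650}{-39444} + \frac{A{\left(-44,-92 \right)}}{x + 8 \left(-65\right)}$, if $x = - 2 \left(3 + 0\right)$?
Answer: $- \frac{1145665}{864481} \approx -1.3253$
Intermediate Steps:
$x = -6$ ($x = \left(-2\right) 3 = -6$)
$\frac{43650}{-39444} + \frac{A{\left(-44,-92 \right)}}{x + 8 \left(-65\right)} = \frac{43650}{-39444} + \frac{115}{-6 + 8 \left(-65\right)} = 43650 \left(- \frac{1}{39444}\right) + \frac{115}{-6 - 520} = - \frac{7275}{6574} + \frac{115}{-526} = - \frac{7275}{6574} + 115 \left(- \frac{1}{526}\right) = - \frac{7275}{6574} - \frac{115}{526} = - \frac{1145665}{864481}$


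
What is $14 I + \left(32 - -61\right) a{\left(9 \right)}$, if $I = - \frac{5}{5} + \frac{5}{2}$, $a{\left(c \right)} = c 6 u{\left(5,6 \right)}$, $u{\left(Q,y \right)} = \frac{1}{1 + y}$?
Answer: $\frac{5169}{7} \approx 738.43$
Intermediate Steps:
$a{\left(c \right)} = \frac{6 c}{7}$ ($a{\left(c \right)} = \frac{c 6}{1 + 6} = \frac{6 c}{7}$)
$I = \frac{3}{2}$ ($I = \left(-5\right) \frac{1}{5} + 5 \cdot \frac{1}{2} = -1 + \frac{5}{2} = \frac{3}{2} \approx 1.5$)
$14 I + \left(32 - -61\right) a{\left(9 \right)} = 14 \cdot \frac{3}{2} + \left(32 - -61\right) \frac{6}{7} \cdot 9 = 21 + \left(32 + 61\right) \frac{54}{7} = 21 + 93 \cdot \frac{54}{7} = 21 + \frac{5022}{7} = \frac{5169}{7}$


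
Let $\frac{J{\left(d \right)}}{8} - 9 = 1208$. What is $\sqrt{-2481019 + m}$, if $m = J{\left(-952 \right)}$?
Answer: $3 i \sqrt{274587} \approx 1572.0 i$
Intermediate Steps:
$J{\left(d \right)} = 9736$ ($J{\left(d \right)} = 72 + 8 \cdot 1208 = 72 + 9664 = 9736$)
$m = 9736$
$\sqrt{-2481019 + m} = \sqrt{-2481019 + 9736} = \sqrt{-2471283} = 3 i \sqrt{274587}$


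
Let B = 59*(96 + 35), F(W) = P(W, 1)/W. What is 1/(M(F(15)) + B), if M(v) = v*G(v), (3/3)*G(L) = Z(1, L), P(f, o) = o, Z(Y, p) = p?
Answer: 225/1739026 ≈ 0.00012938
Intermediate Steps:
G(L) = L
F(W) = 1/W
B = 7729 (B = 59*131 = 7729)
M(v) = v² (M(v) = v*v = v²)
1/(M(F(15)) + B) = 1/((1/15)² + 7729) = 1/(1/225 + 7729) = 1/(1739026/225) = 225/1739026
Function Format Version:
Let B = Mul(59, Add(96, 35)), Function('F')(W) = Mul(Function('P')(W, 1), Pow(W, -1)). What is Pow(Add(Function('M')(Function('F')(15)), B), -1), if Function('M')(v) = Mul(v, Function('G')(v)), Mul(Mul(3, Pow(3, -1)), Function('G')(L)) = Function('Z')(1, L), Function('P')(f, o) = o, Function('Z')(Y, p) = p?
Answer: Rational(225, 1739026) ≈ 0.00012938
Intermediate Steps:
Function('G')(L) = L
Function('F')(W) = Pow(W, -1) (Function('F')(W) = Mul(1, Pow(W, -1)) = Pow(W, -1))
B = 7729 (B = Mul(59, 131) = 7729)
Function('M')(v) = Pow(v, 2) (Function('M')(v) = Mul(v, v) = Pow(v, 2))
Pow(Add(Function('M')(Function('F')(15)), B), -1) = Pow(Add(Pow(Pow(15, -1), 2), 7729), -1) = Pow(Add(Pow(Rational(1, 15), 2), 7729), -1) = Pow(Add(Rational(1, 225), 7729), -1) = Pow(Rational(1739026, 225), -1) = Rational(225, 1739026)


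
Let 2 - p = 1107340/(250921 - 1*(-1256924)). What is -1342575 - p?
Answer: -404879381845/301569 ≈ -1.3426e+6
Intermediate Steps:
p = 381670/301569 (p = 2 - 1107340/(250921 - 1*(-1256924)) = 2 - 1107340/(250921 + 1256924) = 2 - 1107340/1507845 = 2 - 1*221468/301569 = 2 - 221468/301569 = 381670/301569 ≈ 1.2656)
-1342575 - p = -1342575 - 1*381670/301569 = -1342575 - 381670/301569 = -404879381845/301569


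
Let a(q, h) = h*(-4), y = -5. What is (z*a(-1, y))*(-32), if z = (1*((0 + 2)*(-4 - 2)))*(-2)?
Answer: -15360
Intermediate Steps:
a(q, h) = -4*h
z = 24 (z = (1*(2*(-6)))*(-2) = (1*(-12))*(-2) = -12*(-2) = 24)
(z*a(-1, y))*(-32) = (24*(-4*(-5)))*(-32) = (24*20)*(-32) = 480*(-32) = -15360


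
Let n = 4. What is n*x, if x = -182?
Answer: -728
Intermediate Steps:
n*x = 4*(-182) = -728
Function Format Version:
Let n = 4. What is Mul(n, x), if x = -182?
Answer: -728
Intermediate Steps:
Mul(n, x) = Mul(4, -182) = -728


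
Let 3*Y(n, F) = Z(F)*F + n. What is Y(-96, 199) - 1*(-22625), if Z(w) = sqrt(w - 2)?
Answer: 22593 + 199*sqrt(197)/3 ≈ 23524.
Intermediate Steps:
Z(w) = sqrt(-2 + w)
Y(n, F) = n/3 + F*sqrt(-2 + F)/3 (Y(n, F) = (sqrt(-2 + F)*F + n)/3 = (F*sqrt(-2 + F) + n)/3 = (n + F*sqrt(-2 + F))/3 = n/3 + F*sqrt(-2 + F)/3)
Y(-96, 199) - 1*(-22625) = ((1/3)*(-96) + (1/3)*199*sqrt(-2 + 199)) - 1*(-22625) = (-32 + (1/3)*199*sqrt(197)) + 22625 = (-32 + 199*sqrt(197)/3) + 22625 = 22593 + 199*sqrt(197)/3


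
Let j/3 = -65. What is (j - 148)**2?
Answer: 117649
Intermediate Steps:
j = -195 (j = 3*(-65) = -195)
(j - 148)**2 = (-195 - 148)**2 = (-343)**2 = 117649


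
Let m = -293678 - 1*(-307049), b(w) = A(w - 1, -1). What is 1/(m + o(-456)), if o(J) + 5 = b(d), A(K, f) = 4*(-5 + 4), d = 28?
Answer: 1/13362 ≈ 7.4839e-5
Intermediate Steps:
A(K, f) = -4 (A(K, f) = 4*(-1) = -4)
b(w) = -4
m = 13371 (m = -293678 + 307049 = 13371)
o(J) = -9 (o(J) = -5 - 4 = -9)
1/(m + o(-456)) = 1/(13371 - 9) = 1/13362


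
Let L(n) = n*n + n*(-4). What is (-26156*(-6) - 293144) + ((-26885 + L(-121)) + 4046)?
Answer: -143922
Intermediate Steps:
L(n) = n² - 4*n
(-26156*(-6) - 293144) + ((-26885 + L(-121)) + 4046) = (-26156*(-6) - 293144) + ((-26885 - 121*(-4 - 121)) + 4046) = (156936 - 293144) + ((-26885 - 121*(-125)) + 4046) = -136208 + ((-26885 + 15125) + 4046) = -136208 + (-11760 + 4046) = -136208 - 7714 = -143922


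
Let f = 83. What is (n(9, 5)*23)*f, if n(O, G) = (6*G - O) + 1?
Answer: 41998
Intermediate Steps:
n(O, G) = 1 - O + 6*G (n(O, G) = (-O + 6*G) + 1 = 1 - O + 6*G)
(n(9, 5)*23)*f = ((1 - 1*9 + 6*5)*23)*83 = ((1 - 9 + 30)*23)*83 = (22*23)*83 = 506*83 = 41998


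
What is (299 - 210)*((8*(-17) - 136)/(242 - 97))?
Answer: -24208/145 ≈ -166.95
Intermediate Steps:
(299 - 210)*((8*(-17) - 136)/(242 - 97)) = 89*((-136 - 136)/145) = 89*(-272*1/145) = 89*(-272/145) = -24208/145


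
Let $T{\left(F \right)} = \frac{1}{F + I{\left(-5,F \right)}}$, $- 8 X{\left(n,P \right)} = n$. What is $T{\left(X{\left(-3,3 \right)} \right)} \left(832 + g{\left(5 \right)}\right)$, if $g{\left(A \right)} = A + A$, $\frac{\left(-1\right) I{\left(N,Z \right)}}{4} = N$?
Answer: $\frac{6736}{163} \approx 41.325$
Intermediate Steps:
$X{\left(n,P \right)} = - \frac{n}{8}$
$I{\left(N,Z \right)} = - 4 N$
$g{\left(A \right)} = 2 A$
$T{\left(F \right)} = \frac{1}{20 + F}$ ($T{\left(F \right)} = \frac{1}{F - -20} = \frac{1}{F + 20} = \frac{1}{20 + F}$)
$T{\left(X{\left(-3,3 \right)} \right)} \left(832 + g{\left(5 \right)}\right) = \frac{832 + 2 \cdot 5}{20 - - \frac{3}{8}} = \frac{832 + 10}{20 + \frac{3}{8}} = \frac{1}{\frac{163}{8}} \cdot 842 = \frac{8}{163} \cdot 842 = \frac{6736}{163}$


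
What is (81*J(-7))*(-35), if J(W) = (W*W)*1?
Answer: -138915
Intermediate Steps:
J(W) = W**2 (J(W) = W**2*1 = W**2)
(81*J(-7))*(-35) = (81*(-7)**2)*(-35) = (81*49)*(-35) = 3969*(-35) = -138915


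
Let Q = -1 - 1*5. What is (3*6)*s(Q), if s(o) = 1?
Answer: 18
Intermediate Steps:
Q = -6 (Q = -1 - 5 = -6)
(3*6)*s(Q) = (3*6)*1 = 18*1 = 18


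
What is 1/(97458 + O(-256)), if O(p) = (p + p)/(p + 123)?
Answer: 133/12962426 ≈ 1.0260e-5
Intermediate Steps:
O(p) = 2*p/(123 + p) (O(p) = (2*p)/(123 + p) = 2*p/(123 + p))
1/(97458 + O(-256)) = 1/(97458 + 2*(-256)/(123 - 256)) = 1/(97458 + 2*(-256)/(-133)) = 1/(97458 + 2*(-256)*(-1/133)) = 1/(97458 + 512/133) = 1/(12962426/133) = 133/12962426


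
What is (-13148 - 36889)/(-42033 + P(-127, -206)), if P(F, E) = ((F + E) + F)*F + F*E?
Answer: -1283/1091 ≈ -1.1760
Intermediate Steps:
P(F, E) = E*F + F*(E + 2*F) (P(F, E) = ((E + F) + F)*F + E*F = (E + 2*F)*F + E*F = F*(E + 2*F) + E*F = E*F + F*(E + 2*F))
(-13148 - 36889)/(-42033 + P(-127, -206)) = (-13148 - 36889)/(-42033 + 2*(-127)*(-206 - 127)) = -50037/(-42033 + 2*(-127)*(-333)) = -50037/(-42033 + 84582) = -50037/42549 = -50037*1/42549 = -1283/1091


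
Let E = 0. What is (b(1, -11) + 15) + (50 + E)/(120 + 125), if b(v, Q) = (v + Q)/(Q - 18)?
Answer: 22095/1421 ≈ 15.549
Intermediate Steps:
b(v, Q) = (Q + v)/(-18 + Q)
(b(1, -11) + 15) + (50 + E)/(120 + 125) = ((-11 + 1)/(-18 - 11) + 15) + (50 + 0)/(120 + 125) = (-10/(-29) + 15) + 50/245 = (-1/29*(-10) + 15) + 50*(1/245) = (10/29 + 15) + 10/49 = 445/29 + 10/49 = 22095/1421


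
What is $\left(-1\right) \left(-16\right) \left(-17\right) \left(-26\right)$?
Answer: $7072$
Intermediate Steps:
$\left(-1\right) \left(-16\right) \left(-17\right) \left(-26\right) = 16 \left(-17\right) \left(-26\right) = \left(-272\right) \left(-26\right) = 7072$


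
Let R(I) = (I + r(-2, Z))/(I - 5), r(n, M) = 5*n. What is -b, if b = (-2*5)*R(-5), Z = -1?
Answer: 15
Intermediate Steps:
R(I) = (-10 + I)/(-5 + I) (R(I) = (I + 5*(-2))/(I - 5) = (I - 10)/(-5 + I) = (-10 + I)/(-5 + I))
b = -15 (b = (-2*5)*((-10 - 5)/(-5 - 5)) = -10*(-15)/(-10) = -(-1)*(-15) = -10*3/2 = -15)
-b = -1*(-15) = 15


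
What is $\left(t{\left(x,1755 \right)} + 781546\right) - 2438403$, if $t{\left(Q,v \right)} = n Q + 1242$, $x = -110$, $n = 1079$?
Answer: $-1774305$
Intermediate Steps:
$t{\left(Q,v \right)} = 1242 + 1079 Q$ ($t{\left(Q,v \right)} = 1079 Q + 1242 = 1242 + 1079 Q$)
$\left(t{\left(x,1755 \right)} + 781546\right) - 2438403 = \left(\left(1242 + 1079 \left(-110\right)\right) + 781546\right) - 2438403 = \left(\left(1242 - 118690\right) + 781546\right) - 2438403 = \left(-117448 + 781546\right) - 2438403 = 664098 - 2438403 = -1774305$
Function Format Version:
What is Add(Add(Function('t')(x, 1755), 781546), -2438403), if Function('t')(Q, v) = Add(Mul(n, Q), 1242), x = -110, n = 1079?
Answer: -1774305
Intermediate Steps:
Function('t')(Q, v) = Add(1242, Mul(1079, Q)) (Function('t')(Q, v) = Add(Mul(1079, Q), 1242) = Add(1242, Mul(1079, Q)))
Add(Add(Function('t')(x, 1755), 781546), -2438403) = Add(Add(Add(1242, Mul(1079, -110)), 781546), -2438403) = Add(Add(Add(1242, -118690), 781546), -2438403) = Add(Add(-117448, 781546), -2438403) = Add(664098, -2438403) = -1774305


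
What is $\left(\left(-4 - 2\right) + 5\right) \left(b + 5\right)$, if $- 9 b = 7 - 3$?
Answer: $- \frac{41}{9} \approx -4.5556$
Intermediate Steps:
$b = - \frac{4}{9}$ ($b = - \frac{7 - 3}{9} = \left(- \frac{1}{9}\right) 4 = - \frac{4}{9} \approx -0.44444$)
$\left(\left(-4 - 2\right) + 5\right) \left(b + 5\right) = \left(\left(-4 - 2\right) + 5\right) \left(- \frac{4}{9} + 5\right) = \left(-6 + 5\right) \frac{41}{9} = \left(-1\right) \frac{41}{9} = - \frac{41}{9}$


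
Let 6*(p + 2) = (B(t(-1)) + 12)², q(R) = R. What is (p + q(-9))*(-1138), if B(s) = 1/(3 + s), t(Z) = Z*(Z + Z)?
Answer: -1178399/75 ≈ -15712.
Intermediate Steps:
t(Z) = 2*Z² (t(Z) = Z*(2*Z) = 2*Z²)
p = 3421/150 (p = -2 + (1/(3 + 2*(-1)²) + 12)²/6 = -2 + (1/(3 + 2*1) + 12)²/6 = -2 + (1/(3 + 2) + 12)²/6 = -2 + (1/5 + 12)²/6 = -2 + (⅕ + 12)²/6 = -2 + (61/5)²/6 = -2 + (⅙)*(3721/25) = -2 + 3721/150 = 3421/150 ≈ 22.807)
(p + q(-9))*(-1138) = (3421/150 - 9)*(-1138) = (2071/150)*(-1138) = -1178399/75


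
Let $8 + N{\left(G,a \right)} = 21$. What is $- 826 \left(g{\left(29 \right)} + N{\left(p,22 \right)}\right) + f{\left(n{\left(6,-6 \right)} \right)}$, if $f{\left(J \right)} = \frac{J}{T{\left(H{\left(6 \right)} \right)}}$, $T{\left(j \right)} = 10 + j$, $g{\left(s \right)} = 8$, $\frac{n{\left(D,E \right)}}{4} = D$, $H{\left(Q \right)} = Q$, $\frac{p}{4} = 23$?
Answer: $- \frac{34689}{2} \approx -17345.0$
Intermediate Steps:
$p = 92$ ($p = 4 \cdot 23 = 92$)
$n{\left(D,E \right)} = 4 D$
$N{\left(G,a \right)} = 13$ ($N{\left(G,a \right)} = -8 + 21 = 13$)
$f{\left(J \right)} = \frac{J}{16}$ ($f{\left(J \right)} = \frac{J}{10 + 6} = \frac{J}{16}$)
$- 826 \left(g{\left(29 \right)} + N{\left(p,22 \right)}\right) + f{\left(n{\left(6,-6 \right)} \right)} = - 826 \left(8 + 13\right) + \frac{4 \cdot 6}{16} = \left(-826\right) 21 + \frac{1}{16} \cdot 24 = -17346 + \frac{3}{2} = - \frac{34689}{2}$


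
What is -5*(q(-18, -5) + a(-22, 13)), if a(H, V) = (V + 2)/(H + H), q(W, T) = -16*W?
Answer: -63285/44 ≈ -1438.3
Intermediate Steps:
a(H, V) = (2 + V)/(2*H) (a(H, V) = (2 + V)/((2*H)) = (2 + V)*(1/(2*H)) = (2 + V)/(2*H))
-5*(q(-18, -5) + a(-22, 13)) = -5*(-16*(-18) + (1/2)*(2 + 13)/(-22)) = -5*(288 + (1/2)*(-1/22)*15) = -5*(288 - 15/44) = -5*12657/44 = -63285/44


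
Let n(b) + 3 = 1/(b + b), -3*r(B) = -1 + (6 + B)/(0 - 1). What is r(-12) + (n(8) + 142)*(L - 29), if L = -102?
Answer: -874505/48 ≈ -18219.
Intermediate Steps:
r(B) = 7/3 + B/3 (r(B) = -(-1 + (6 + B)/(0 - 1))/3 = -(-1 + (6 + B)/(-1))/3 = -(-1 + (6 + B)*(-1))/3 = -(-1 + (-6 - B))/3 = -(-7 - B)/3 = 7/3 + B/3)
n(b) = -3 + 1/(2*b) (n(b) = -3 + 1/(b + b) = -3 + 1/(2*b))
r(-12) + (n(8) + 142)*(L - 29) = (7/3 + (1/3)*(-12)) + ((-3 + (1/2)/8) + 142)*(-102 - 29) = (7/3 - 4) + ((-3 + (1/2)*(1/8)) + 142)*(-131) = -5/3 + ((-3 + 1/16) + 142)*(-131) = -5/3 + (-47/16 + 142)*(-131) = -5/3 + (2225/16)*(-131) = -5/3 - 291475/16 = -874505/48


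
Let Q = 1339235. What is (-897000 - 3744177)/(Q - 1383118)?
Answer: 4641177/43883 ≈ 105.76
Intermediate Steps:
(-897000 - 3744177)/(Q - 1383118) = (-897000 - 3744177)/(1339235 - 1383118) = -4641177/(-43883) = -4641177*(-1/43883) = 4641177/43883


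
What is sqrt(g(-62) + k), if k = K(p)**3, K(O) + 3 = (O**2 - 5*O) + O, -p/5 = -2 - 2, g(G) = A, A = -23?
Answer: sqrt(31854990) ≈ 5644.0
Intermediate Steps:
g(G) = -23
p = 20 (p = -5*(-2 - 2) = -5*(-4) = 20)
K(O) = -3 + O**2 - 4*O (K(O) = -3 + ((O**2 - 5*O) + O) = -3 + (O**2 - 4*O) = -3 + O**2 - 4*O)
k = 31855013 (k = (-3 + 20**2 - 4*20)**3 = (-3 + 400 - 80)**3 = 317**3 = 31855013)
sqrt(g(-62) + k) = sqrt(-23 + 31855013) = sqrt(31854990)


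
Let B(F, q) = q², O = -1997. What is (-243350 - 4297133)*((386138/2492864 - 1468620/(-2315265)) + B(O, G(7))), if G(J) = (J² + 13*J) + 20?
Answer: -22363174139550654814025/192388025632 ≈ -1.1624e+11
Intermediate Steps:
G(J) = 20 + J² + 13*J
(-243350 - 4297133)*((386138/2492864 - 1468620/(-2315265)) + B(O, G(7))) = (-243350 - 4297133)*((386138/2492864 - 1468620/(-2315265)) + (20 + 7² + 13*7)²) = -4540483*((386138*(1/2492864) - 1468620*(-1/2315265)) + (20 + 49 + 91)²) = -4540483*((193069/1246432 + 97908/154351) + 160²) = -4540483*(151836057475/192388025632 + 25600) = -4540483*4925285292236675/192388025632 = -22363174139550654814025/192388025632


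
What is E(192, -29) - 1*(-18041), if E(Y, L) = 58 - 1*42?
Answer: 18057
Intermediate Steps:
E(Y, L) = 16 (E(Y, L) = 58 - 42 = 16)
E(192, -29) - 1*(-18041) = 16 - 1*(-18041) = 16 + 18041 = 18057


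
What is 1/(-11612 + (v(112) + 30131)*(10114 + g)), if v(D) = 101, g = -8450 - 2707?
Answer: -1/31543588 ≈ -3.1702e-8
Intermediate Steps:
g = -11157
1/(-11612 + (v(112) + 30131)*(10114 + g)) = 1/(-11612 + (101 + 30131)*(10114 - 11157)) = 1/(-11612 + 30232*(-1043)) = 1/(-11612 - 31531976) = 1/(-31543588) = -1/31543588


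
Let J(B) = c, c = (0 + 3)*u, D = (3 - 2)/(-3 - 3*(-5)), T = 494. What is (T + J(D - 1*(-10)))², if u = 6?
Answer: 262144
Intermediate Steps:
D = 1/12 (D = 1/(-3 + 15) = 1/12 ≈ 0.083333)
c = 18 (c = (0 + 3)*6 = 3*6 = 18)
J(B) = 18
(T + J(D - 1*(-10)))² = (494 + 18)² = 512² = 262144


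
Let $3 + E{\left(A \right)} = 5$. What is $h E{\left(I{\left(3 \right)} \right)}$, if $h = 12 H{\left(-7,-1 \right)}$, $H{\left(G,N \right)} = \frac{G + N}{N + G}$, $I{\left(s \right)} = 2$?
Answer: $24$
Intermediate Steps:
$E{\left(A \right)} = 2$ ($E{\left(A \right)} = -3 + 5 = 2$)
$H{\left(G,N \right)} = 1$ ($H{\left(G,N \right)} = \frac{G + N}{G + N} = 1$)
$h = 12$ ($h = 12 \cdot 1 = 12$)
$h E{\left(I{\left(3 \right)} \right)} = 12 \cdot 2 = 24$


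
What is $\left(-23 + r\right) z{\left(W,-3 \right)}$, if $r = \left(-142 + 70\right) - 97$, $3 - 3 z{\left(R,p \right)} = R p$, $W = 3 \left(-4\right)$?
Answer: $2112$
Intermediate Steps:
$W = -12$
$z{\left(R,p \right)} = 1 - \frac{R p}{3}$
$r = -169$ ($r = -72 - 97 = -169$)
$\left(-23 + r\right) z{\left(W,-3 \right)} = \left(-23 - 169\right) \left(1 - \left(-4\right) \left(-3\right)\right) = - 192 \left(1 - 12\right) = \left(-192\right) \left(-11\right) = 2112$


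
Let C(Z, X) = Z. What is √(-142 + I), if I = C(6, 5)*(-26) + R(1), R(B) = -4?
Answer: I*√302 ≈ 17.378*I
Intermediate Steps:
I = -160 (I = 6*(-26) - 4 = -156 - 4 = -160)
√(-142 + I) = √(-142 - 160) = √(-302) = I*√302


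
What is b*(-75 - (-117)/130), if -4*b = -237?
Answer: -175617/40 ≈ -4390.4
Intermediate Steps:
b = 237/4 (b = -¼*(-237) = 237/4 ≈ 59.250)
b*(-75 - (-117)/130) = 237*(-75 - (-117)/130)/4 = 237*(-75 - 1*(-9/10))/4 = 237*(-75 + 9/10)/4 = (237/4)*(-741/10) = -175617/40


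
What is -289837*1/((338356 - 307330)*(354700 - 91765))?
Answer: -289837/8157821310 ≈ -3.5529e-5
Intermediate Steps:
-289837*1/((338356 - 307330)*(354700 - 91765)) = -289837/(31026*262935) = -289837/8157821310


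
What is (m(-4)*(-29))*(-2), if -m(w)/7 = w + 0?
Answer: 1624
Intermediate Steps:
m(w) = -7*w (m(w) = -7*(w + 0) = -7*w)
(m(-4)*(-29))*(-2) = (-7*(-4)*(-29))*(-2) = (28*(-29))*(-2) = -812*(-2) = 1624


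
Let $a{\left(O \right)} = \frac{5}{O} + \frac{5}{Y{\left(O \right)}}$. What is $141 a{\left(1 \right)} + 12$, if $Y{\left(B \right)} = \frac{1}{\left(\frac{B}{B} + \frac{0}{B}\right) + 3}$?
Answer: $3537$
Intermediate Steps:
$Y{\left(B \right)} = \frac{1}{4}$ ($Y{\left(B \right)} = \frac{1}{\left(1 + 0\right) + 3} = \frac{1}{1 + 3} = \frac{1}{4}$)
$a{\left(O \right)} = 20 + \frac{5}{O}$ ($a{\left(O \right)} = \frac{5}{O} + 5 \frac{1}{\frac{1}{4}} = \frac{5}{O} + 5 \cdot 4 = \frac{5}{O} + 20 = 20 + \frac{5}{O}$)
$141 a{\left(1 \right)} + 12 = 141 \left(20 + \frac{5}{1}\right) + 12 = 141 \left(20 + 5 \cdot 1\right) + 12 = 141 \left(20 + 5\right) + 12 = 141 \cdot 25 + 12 = 3525 + 12 = 3537$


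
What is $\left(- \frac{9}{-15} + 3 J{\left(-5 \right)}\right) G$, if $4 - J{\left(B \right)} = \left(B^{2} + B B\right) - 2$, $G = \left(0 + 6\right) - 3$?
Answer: $- \frac{1971}{5} \approx -394.2$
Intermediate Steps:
$G = 3$ ($G = 6 - 3 = 3$)
$J{\left(B \right)} = 6 - 2 B^{2}$ ($J{\left(B \right)} = 4 - \left(\left(B^{2} + B B\right) - 2\right) = 4 - \left(\left(B^{2} + B^{2}\right) - 2\right) = 4 - \left(2 B^{2} - 2\right) = 4 - \left(-2 + 2 B^{2}\right) = 6 - 2 B^{2}$)
$\left(- \frac{9}{-15} + 3 J{\left(-5 \right)}\right) G = \left(- \frac{9}{-15} + 3 \left(6 - 2 \left(-5\right)^{2}\right)\right) 3 = \left(\left(-9\right) \left(- \frac{1}{15}\right) + 3 \left(6 - 50\right)\right) 3 = \left(\frac{3}{5} + 3 \left(6 - 50\right)\right) 3 = \left(\frac{3}{5} + 3 \left(-44\right)\right) 3 = \left(\frac{3}{5} - 132\right) 3 = \left(- \frac{657}{5}\right) 3 = - \frac{1971}{5}$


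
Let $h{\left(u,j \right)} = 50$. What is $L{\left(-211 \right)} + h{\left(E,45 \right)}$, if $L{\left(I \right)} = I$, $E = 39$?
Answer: $-161$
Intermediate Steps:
$L{\left(-211 \right)} + h{\left(E,45 \right)} = -211 + 50 = -161$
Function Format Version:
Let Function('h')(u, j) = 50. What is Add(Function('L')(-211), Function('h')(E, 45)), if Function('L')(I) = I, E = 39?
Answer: -161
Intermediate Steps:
Add(Function('L')(-211), Function('h')(E, 45)) = Add(-211, 50) = -161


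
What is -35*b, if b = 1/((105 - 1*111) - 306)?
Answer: 35/312 ≈ 0.11218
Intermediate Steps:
b = -1/312 (b = 1/((105 - 111) - 306) = 1/(-6 - 306) = 1/(-312) = -1/312 ≈ -0.0032051)
-35*b = -35*(-1/312) = 35/312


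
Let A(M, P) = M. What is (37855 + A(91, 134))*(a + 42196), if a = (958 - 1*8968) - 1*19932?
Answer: 540882284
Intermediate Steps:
a = -27942 (a = (958 - 8968) - 19932 = -8010 - 19932 = -27942)
(37855 + A(91, 134))*(a + 42196) = (37855 + 91)*(-27942 + 42196) = 37946*14254 = 540882284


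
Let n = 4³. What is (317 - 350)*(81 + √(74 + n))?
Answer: -2673 - 33*√138 ≈ -3060.7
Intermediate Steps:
n = 64
(317 - 350)*(81 + √(74 + n)) = (317 - 350)*(81 + √(74 + 64)) = -33*(81 + √138) = -2673 - 33*√138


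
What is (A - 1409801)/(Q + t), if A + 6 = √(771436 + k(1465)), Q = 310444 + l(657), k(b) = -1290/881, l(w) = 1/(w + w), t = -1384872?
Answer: 1852486398/1411798391 - 1314*√598757400706/1243794382471 ≈ 1.3113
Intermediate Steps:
l(w) = 1/(2*w)
k(b) = -1290/881 (k(b) = -1290*1/881 = -1290/881)
Q = 407923417/1314 (Q = 310444 + (½)/657 = 310444 + (½)*(1/657) = 310444 + 1/1314 = 407923417/1314 ≈ 3.1044e+5)
A = -6 + √598757400706/881 (A = -6 + √(771436 - 1290/881) = -6 + √(679633826/881) = -6 + √598757400706/881 ≈ 872.31)
(A - 1409801)/(Q + t) = ((-6 + √598757400706/881) - 1409801)/(407923417/1314 - 1384872) = (-1409807 + √598757400706/881)/(-1411798391/1314) = (-1409807 + √598757400706/881)*(-1314/1411798391) = 1852486398/1411798391 - 1314*√598757400706/1243794382471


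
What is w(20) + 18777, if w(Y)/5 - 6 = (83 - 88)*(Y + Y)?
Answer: 17807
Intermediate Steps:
w(Y) = 30 - 50*Y (w(Y) = 30 + 5*((83 - 88)*(Y + Y)) = 30 + 5*(-10*Y) = 30 - 50*Y)
w(20) + 18777 = (30 - 50*20) + 18777 = (30 - 1000) + 18777 = -970 + 18777 = 17807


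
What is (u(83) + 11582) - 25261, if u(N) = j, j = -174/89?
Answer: -1217605/89 ≈ -13681.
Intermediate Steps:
j = -174/89 (j = -174*1/89 = -174/89 ≈ -1.9551)
u(N) = -174/89
(u(83) + 11582) - 25261 = (-174/89 + 11582) - 25261 = 1030624/89 - 25261 = -1217605/89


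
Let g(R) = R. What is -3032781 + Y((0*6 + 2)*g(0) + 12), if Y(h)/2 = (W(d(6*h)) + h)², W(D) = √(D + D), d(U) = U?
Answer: -3031629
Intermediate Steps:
W(D) = √2*√D (W(D) = √(2*D) = √2*√D)
Y(h) = 2*(h + 2*√3*√h)² (Y(h) = 2*(√2*√(6*h) + h)² = 2*(√2*(√6*√h) + h)² = 2*(2*√3*√h + h)² = 2*(h + 2*√3*√h)²)
-3032781 + Y((0*6 + 2)*g(0) + 12) = -3032781 + 2*(((0*6 + 2)*0 + 12) + 2*√3*√((0*6 + 2)*0 + 12))² = -3032781 + 2*(((0 + 2)*0 + 12) + 2*√3*√((0 + 2)*0 + 12))² = -3032781 + 2*((2*0 + 12) + 2*√3*√(2*0 + 12))² = -3032781 + 2*((0 + 12) + 2*√3*√(0 + 12))² = -3032781 + 2*(12 + 2*√3*√12)² = -3032781 + 2*(12 + 2*√3*(2*√3))² = -3032781 + 2*(12 + 12)² = -3032781 + 2*24² = -3032781 + 2*576 = -3032781 + 1152 = -3031629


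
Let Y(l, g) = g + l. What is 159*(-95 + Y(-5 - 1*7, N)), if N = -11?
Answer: -18762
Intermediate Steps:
159*(-95 + Y(-5 - 1*7, N)) = 159*(-95 + (-11 + (-5 - 1*7))) = 159*(-95 + (-11 + (-5 - 7))) = 159*(-95 + (-11 - 12)) = 159*(-95 - 23) = 159*(-118) = -18762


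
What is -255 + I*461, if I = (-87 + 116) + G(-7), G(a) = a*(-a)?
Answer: -9475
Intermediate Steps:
G(a) = -a²
I = -20 (I = (-87 + 116) - 1*(-7)² = 29 - 1*49 = 29 - 49 = -20)
-255 + I*461 = -255 - 20*461 = -255 - 9220 = -9475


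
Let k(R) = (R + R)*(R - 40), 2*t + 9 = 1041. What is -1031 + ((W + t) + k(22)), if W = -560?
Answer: -1867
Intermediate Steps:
t = 516 (t = -9/2 + (½)*1041 = -9/2 + 1041/2 = 516)
k(R) = 2*R*(-40 + R) (k(R) = (2*R)*(-40 + R) = 2*R*(-40 + R))
-1031 + ((W + t) + k(22)) = -1031 + ((-560 + 516) + 2*22*(-40 + 22)) = -1031 + (-44 + 2*22*(-18)) = -1031 + (-44 - 792) = -1031 - 836 = -1867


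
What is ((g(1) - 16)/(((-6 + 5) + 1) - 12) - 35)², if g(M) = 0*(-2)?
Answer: 10201/9 ≈ 1133.4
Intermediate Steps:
g(M) = 0
((g(1) - 16)/(((-6 + 5) + 1) - 12) - 35)² = ((0 - 16)/(((-6 + 5) + 1) - 12) - 35)² = (-16/((-1 + 1) - 12) - 35)² = (-16/(0 - 12) - 35)² = (-16/(-12) - 35)² = (-16*(-1/12) - 35)² = (4/3 - 35)² = (-101/3)² = 10201/9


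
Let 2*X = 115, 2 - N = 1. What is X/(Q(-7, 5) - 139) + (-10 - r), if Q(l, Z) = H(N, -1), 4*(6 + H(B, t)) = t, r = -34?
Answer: 13714/581 ≈ 23.604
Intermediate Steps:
N = 1 (N = 2 - 1*1 = 2 - 1 = 1)
H(B, t) = -6 + t/4
Q(l, Z) = -25/4 (Q(l, Z) = -6 + (¼)*(-1) = -6 - ¼ = -25/4)
X = 115/2 (X = (½)*115 = 115/2 ≈ 57.500)
X/(Q(-7, 5) - 139) + (-10 - r) = 115/(2*(-25/4 - 139)) + (-10 - 1*(-34)) = 115/(2*(-581/4)) + (-10 + 34) = (115/2)*(-4/581) + 24 = -230/581 + 24 = 13714/581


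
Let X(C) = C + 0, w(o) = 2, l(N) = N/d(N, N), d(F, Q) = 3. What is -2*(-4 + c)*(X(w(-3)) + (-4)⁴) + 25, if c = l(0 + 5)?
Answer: 1229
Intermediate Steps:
l(N) = N/3
X(C) = C
c = 5/3 (c = (0 + 5)/3 = (⅓)*5 = 5/3 ≈ 1.6667)
-2*(-4 + c)*(X(w(-3)) + (-4)⁴) + 25 = -2*(-4 + 5/3)*(2 + (-4)⁴) + 25 = -(-14)*(2 + 256)/3 + 25 = -(-14)*258/3 + 25 = -2*(-602) + 25 = 1204 + 25 = 1229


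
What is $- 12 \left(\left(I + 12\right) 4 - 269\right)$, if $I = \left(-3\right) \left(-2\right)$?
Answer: $2364$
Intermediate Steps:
$I = 6$
$- 12 \left(\left(I + 12\right) 4 - 269\right) = - 12 \left(\left(6 + 12\right) 4 - 269\right) = - 12 \left(18 \cdot 4 - 269\right) = - 12 \left(72 - 269\right) = \left(-12\right) \left(-197\right) = 2364$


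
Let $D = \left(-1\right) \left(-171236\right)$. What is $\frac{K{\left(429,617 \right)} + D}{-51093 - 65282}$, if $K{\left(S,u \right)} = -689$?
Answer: $- \frac{170547}{116375} \approx -1.4655$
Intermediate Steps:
$D = 171236$
$\frac{K{\left(429,617 \right)} + D}{-51093 - 65282} = \frac{-689 + 171236}{-51093 - 65282} = \frac{170547}{-116375} = 170547 \left(- \frac{1}{116375}\right) = - \frac{170547}{116375}$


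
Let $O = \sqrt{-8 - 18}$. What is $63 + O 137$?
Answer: $63 + 137 i \sqrt{26} \approx 63.0 + 698.57 i$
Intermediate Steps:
$O = i \sqrt{26}$ ($O = \sqrt{-26} = i \sqrt{26} \approx 5.099 i$)
$63 + O 137 = 63 + i \sqrt{26} \cdot 137 = 63 + 137 i \sqrt{26}$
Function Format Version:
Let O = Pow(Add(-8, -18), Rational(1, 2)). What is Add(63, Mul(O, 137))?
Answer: Add(63, Mul(137, I, Pow(26, Rational(1, 2)))) ≈ Add(63.000, Mul(698.57, I))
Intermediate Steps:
O = Mul(I, Pow(26, Rational(1, 2))) (O = Pow(-26, Rational(1, 2)) = Mul(I, Pow(26, Rational(1, 2))) ≈ Mul(5.0990, I))
Add(63, Mul(O, 137)) = Add(63, Mul(Mul(I, Pow(26, Rational(1, 2))), 137)) = Add(63, Mul(137, I, Pow(26, Rational(1, 2))))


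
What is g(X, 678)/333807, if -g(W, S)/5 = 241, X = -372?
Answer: -1205/333807 ≈ -0.0036099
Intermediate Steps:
g(W, S) = -1205 (g(W, S) = -5*241 = -1205)
g(X, 678)/333807 = -1205/333807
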